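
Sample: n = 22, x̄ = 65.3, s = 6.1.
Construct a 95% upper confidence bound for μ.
μ ≤ 67.54

Upper bound (one-sided):
t* = 1.721 (one-sided for 95%)
Upper bound = x̄ + t* · s/√n = 65.3 + 1.721 · 6.1/√22 = 67.54

We are 95% confident that μ ≤ 67.54.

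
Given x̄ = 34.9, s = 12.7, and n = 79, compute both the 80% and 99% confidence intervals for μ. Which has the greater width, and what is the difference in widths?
99% CI is wider by 3.85

df = 78
80% CI: t* = 1.292, (33.05, 36.75), width = 2 · t* · s/√n = 3.69
99% CI: t* = 2.640, (31.13, 38.67), width = 2 · t* · s/√n = 7.54

The 99% CI is wider by 7.54 - 3.69 = 3.85.
Higher confidence requires a wider interval.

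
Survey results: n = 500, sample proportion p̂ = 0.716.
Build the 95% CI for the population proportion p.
(0.676, 0.756)

Proportion CI:
SE = √(p̂(1-p̂)/n) = √(0.716 · 0.284 / 500) = 0.02017

z* = 1.960
Margin = z* · SE = 1.960 · 0.02017 = 0.0395

CI: 0.716 ± 0.0395 = (0.676, 0.756)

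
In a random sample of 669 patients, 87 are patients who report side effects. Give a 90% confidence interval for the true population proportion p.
(0.109, 0.151)

Proportion CI:
p̂ = 87/669 = 0.13004
SE = √(p̂(1-p̂)/n) = √(0.13004 · 0.86996 / 669) = 0.01300

z* = 1.645
Margin = z* · SE = 1.645 · 0.01300 = 0.0214

CI: 0.13004 ± 0.0214 = (0.109, 0.151)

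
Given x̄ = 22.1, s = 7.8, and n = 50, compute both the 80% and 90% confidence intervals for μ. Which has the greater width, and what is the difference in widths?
90% CI is wider by 0.83

df = 49
80% CI: t* = 1.299, (20.67, 23.53), width = 2 · t* · s/√n = 2.87
90% CI: t* = 1.677, (20.25, 23.95), width = 2 · t* · s/√n = 3.70

The 90% CI is wider by 3.70 - 2.87 = 0.83.
Higher confidence requires a wider interval.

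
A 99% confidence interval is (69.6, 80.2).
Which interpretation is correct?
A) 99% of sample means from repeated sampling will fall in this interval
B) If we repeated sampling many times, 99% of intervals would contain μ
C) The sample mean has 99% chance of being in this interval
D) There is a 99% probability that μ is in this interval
B

A) Wrong — coverage applies to intervals containing μ, not to future x̄ values.
B) Correct — this is the frequentist long-run coverage interpretation.
C) Wrong — x̄ is observed and sits in the interval by construction.
D) Wrong — μ is fixed; the randomness lives in the interval, not in μ.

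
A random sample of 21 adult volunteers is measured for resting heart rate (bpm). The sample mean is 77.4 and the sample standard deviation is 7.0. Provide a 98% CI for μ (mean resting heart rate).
(73.54, 81.26)

t-interval (σ unknown):
df = n - 1 = 20
t* = 2.528 for 98% confidence

Margin of error = t* · s/√n = 2.528 · 7.0/√21 = 3.86

CI: (73.54, 81.26)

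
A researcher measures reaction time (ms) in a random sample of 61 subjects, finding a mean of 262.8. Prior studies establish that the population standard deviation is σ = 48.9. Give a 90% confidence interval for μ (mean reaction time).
(252.50, 273.10)

z-interval (σ known):
z* = 1.645 for 90% confidence

Margin of error = z* · σ/√n = 1.645 · 48.9/√61 = 10.30

CI: (262.8 - 10.30, 262.8 + 10.30) = (252.50, 273.10)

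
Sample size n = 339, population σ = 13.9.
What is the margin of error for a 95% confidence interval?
Margin of error = 1.48

Margin of error = z* · σ/√n
= 1.960 · 13.9/√339
= 1.960 · 13.9/18.4120
= 1.48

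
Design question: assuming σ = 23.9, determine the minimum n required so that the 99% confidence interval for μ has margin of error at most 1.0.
n ≥ 3791

For margin E ≤ 1.0:
n ≥ (z* · σ / E)²
n ≥ (2.576 · 23.9 / 1.0)²
n ≥ 3790.42

Minimum n = 3791 (rounding up)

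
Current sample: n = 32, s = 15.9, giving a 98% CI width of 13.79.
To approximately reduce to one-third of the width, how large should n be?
n ≈ 288

CI width ∝ 1/√n
To reduce width by factor 3, need √n to grow by 3 → need 3² = 9 times as many samples.

Current: n = 32, width = 13.79
New: n = 288, width ≈ 4.38

Width reduced by factor of 13.79/4.38 = 3.15.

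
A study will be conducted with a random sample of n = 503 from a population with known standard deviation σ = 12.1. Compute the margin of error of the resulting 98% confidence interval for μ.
Margin of error = 1.25

Margin of error = z* · σ/√n
= 2.326 · 12.1/√503
= 2.326 · 12.1/22.4277
= 1.25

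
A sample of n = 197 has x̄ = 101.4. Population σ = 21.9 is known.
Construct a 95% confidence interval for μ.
(98.34, 104.46)

z-interval (σ known):
z* = 1.960 for 95% confidence

Margin of error = z* · σ/√n = 1.960 · 21.9/√197 = 3.06

CI: (101.4 - 3.06, 101.4 + 3.06) = (98.34, 104.46)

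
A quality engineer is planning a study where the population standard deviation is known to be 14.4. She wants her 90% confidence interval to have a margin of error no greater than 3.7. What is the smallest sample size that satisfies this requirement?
n ≥ 41

For margin E ≤ 3.7:
n ≥ (z* · σ / E)²
n ≥ (1.645 · 14.4 / 3.7)²
n ≥ 40.99

Minimum n = 41 (rounding up)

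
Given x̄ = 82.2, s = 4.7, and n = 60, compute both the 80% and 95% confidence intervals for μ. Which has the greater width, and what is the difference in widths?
95% CI is wider by 0.86

df = 59
80% CI: t* = 1.296, (81.41, 82.99), width = 2 · t* · s/√n = 1.57
95% CI: t* = 2.001, (80.99, 83.41), width = 2 · t* · s/√n = 2.43

The 95% CI is wider by 2.43 - 1.57 = 0.86.
Higher confidence requires a wider interval.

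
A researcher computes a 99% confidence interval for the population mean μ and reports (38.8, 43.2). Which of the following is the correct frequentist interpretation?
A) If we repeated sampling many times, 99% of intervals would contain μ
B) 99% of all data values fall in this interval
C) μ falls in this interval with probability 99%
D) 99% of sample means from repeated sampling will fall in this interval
A

A) Correct — this is the frequentist long-run coverage interpretation.
B) Wrong — a CI is about the parameter μ, not individual data values.
C) Wrong — μ is fixed; the randomness lives in the interval, not in μ.
D) Wrong — coverage applies to intervals containing μ, not to future x̄ values.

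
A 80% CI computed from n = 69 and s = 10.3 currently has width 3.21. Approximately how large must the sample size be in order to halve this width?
n ≈ 276

CI width ∝ 1/√n
To reduce width by factor 2, need √n to grow by 2 → need 2² = 4 times as many samples.

Current: n = 69, width = 3.21
New: n = 276, width ≈ 1.59

Width reduced by factor of 3.21/1.59 = 2.02.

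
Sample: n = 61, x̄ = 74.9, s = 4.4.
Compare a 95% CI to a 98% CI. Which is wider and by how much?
98% CI is wider by 0.44

df = 60
95% CI: t* = 2.000, (73.77, 76.03), width = 2 · t* · s/√n = 2.25
98% CI: t* = 2.390, (73.55, 76.25), width = 2 · t* · s/√n = 2.69

The 98% CI is wider by 2.69 - 2.25 = 0.44.
Higher confidence requires a wider interval.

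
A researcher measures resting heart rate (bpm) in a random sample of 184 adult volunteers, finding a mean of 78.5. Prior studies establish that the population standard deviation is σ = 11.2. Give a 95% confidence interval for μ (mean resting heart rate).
(76.88, 80.12)

z-interval (σ known):
z* = 1.960 for 95% confidence

Margin of error = z* · σ/√n = 1.960 · 11.2/√184 = 1.62

CI: (78.5 - 1.62, 78.5 + 1.62) = (76.88, 80.12)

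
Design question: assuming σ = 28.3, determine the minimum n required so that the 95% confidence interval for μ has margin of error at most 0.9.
n ≥ 3799

For margin E ≤ 0.9:
n ≥ (z* · σ / E)²
n ≥ (1.960 · 28.3 / 0.9)²
n ≥ 3798.39

Minimum n = 3799 (rounding up)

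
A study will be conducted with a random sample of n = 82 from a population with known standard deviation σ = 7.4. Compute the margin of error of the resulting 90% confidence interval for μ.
Margin of error = 1.34

Margin of error = z* · σ/√n
= 1.645 · 7.4/√82
= 1.645 · 7.4/9.0554
= 1.34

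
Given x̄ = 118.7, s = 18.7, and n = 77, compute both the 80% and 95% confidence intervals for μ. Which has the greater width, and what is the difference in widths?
95% CI is wider by 2.98

df = 76
80% CI: t* = 1.293, (115.94, 121.46), width = 2 · t* · s/√n = 5.51
95% CI: t* = 1.992, (114.45, 122.95), width = 2 · t* · s/√n = 8.49

The 95% CI is wider by 8.49 - 5.51 = 2.98.
Higher confidence requires a wider interval.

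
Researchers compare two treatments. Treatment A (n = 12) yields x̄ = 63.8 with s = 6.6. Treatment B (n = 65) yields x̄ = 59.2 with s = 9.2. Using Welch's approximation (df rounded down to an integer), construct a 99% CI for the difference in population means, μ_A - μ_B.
(-1.75, 10.95)

Difference: x̄₁ - x̄₂ = 4.60
SE = √(s₁²/n₁ + s₂²/n₂) = √(6.6²/12 + 9.2²/65) = 2.2208
df = 19.87 → 19 (Welch–Satterthwaite, rounded down)
t* = 2.861

CI: 4.60 ± 2.861 · 2.2208 = 4.60 ± 6.35 = (-1.75, 10.95)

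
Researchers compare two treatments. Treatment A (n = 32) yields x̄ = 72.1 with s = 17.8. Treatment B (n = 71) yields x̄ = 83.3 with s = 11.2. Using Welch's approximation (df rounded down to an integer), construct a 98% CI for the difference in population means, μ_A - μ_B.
(-19.46, -2.94)

Difference: x̄₁ - x̄₂ = -11.20
SE = √(s₁²/n₁ + s₂²/n₂) = √(17.8²/32 + 11.2²/71) = 3.4158
df = 42.45 → 42 (Welch–Satterthwaite, rounded down)
t* = 2.418

CI: -11.20 ± 2.418 · 3.4158 = -11.20 ± 8.26 = (-19.46, -2.94)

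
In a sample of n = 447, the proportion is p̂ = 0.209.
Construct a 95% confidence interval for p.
(0.171, 0.247)

Proportion CI:
SE = √(p̂(1-p̂)/n) = √(0.209 · 0.791 / 447) = 0.01923

z* = 1.960
Margin = z* · SE = 1.960 · 0.01923 = 0.0377

CI: 0.209 ± 0.0377 = (0.171, 0.247)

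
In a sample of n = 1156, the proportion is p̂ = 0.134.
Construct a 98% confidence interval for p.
(0.111, 0.157)

Proportion CI:
SE = √(p̂(1-p̂)/n) = √(0.134 · 0.866 / 1156) = 0.01002

z* = 2.326
Margin = z* · SE = 2.326 · 0.01002 = 0.0233

CI: 0.134 ± 0.0233 = (0.111, 0.157)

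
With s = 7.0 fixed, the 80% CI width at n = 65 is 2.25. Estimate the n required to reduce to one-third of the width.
n ≈ 585

CI width ∝ 1/√n
To reduce width by factor 3, need √n to grow by 3 → need 3² = 9 times as many samples.

Current: n = 65, width = 2.25
New: n = 585, width ≈ 0.74

Width reduced by factor of 2.25/0.74 = 3.04.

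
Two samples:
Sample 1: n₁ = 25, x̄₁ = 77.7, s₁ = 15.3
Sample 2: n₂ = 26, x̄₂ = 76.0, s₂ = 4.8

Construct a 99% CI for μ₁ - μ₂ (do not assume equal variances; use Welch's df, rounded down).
(-7.15, 10.55)

Difference: x̄₁ - x̄₂ = 1.70
SE = √(s₁²/n₁ + s₂²/n₂) = √(15.3²/25 + 4.8²/26) = 3.2015
df = 28.51 → 28 (Welch–Satterthwaite, rounded down)
t* = 2.763

CI: 1.70 ± 2.763 · 3.2015 = 1.70 ± 8.85 = (-7.15, 10.55)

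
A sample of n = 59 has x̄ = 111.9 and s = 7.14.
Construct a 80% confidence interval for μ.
(110.70, 113.10)

t-interval (σ unknown):
df = n - 1 = 58
t* = 1.296 for 80% confidence

Margin of error = t* · s/√n = 1.296 · 7.14/√59 = 1.20

CI: (110.70, 113.10)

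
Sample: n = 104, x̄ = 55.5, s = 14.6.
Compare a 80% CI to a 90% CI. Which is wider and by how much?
90% CI is wider by 1.06

df = 103
80% CI: t* = 1.290, (53.65, 57.35), width = 2 · t* · s/√n = 3.69
90% CI: t* = 1.660, (53.12, 57.88), width = 2 · t* · s/√n = 4.75

The 90% CI is wider by 4.75 - 3.69 = 1.06.
Higher confidence requires a wider interval.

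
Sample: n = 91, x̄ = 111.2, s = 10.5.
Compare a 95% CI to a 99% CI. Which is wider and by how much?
99% CI is wider by 1.42

df = 90
95% CI: t* = 1.987, (109.01, 113.39), width = 2 · t* · s/√n = 4.37
99% CI: t* = 2.632, (108.30, 114.10), width = 2 · t* · s/√n = 5.79

The 99% CI is wider by 5.79 - 4.37 = 1.42.
Higher confidence requires a wider interval.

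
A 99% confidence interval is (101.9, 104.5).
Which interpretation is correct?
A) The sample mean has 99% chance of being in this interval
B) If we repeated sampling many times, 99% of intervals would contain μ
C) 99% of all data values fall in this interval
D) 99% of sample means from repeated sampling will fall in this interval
B

A) Wrong — x̄ is observed and sits in the interval by construction.
B) Correct — this is the frequentist long-run coverage interpretation.
C) Wrong — a CI is about the parameter μ, not individual data values.
D) Wrong — coverage applies to intervals containing μ, not to future x̄ values.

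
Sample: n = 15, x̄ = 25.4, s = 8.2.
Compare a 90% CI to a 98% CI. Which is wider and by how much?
98% CI is wider by 3.65

df = 14
90% CI: t* = 1.761, (21.67, 29.13), width = 2 · t* · s/√n = 7.46
98% CI: t* = 2.624, (19.84, 30.96), width = 2 · t* · s/√n = 11.11

The 98% CI is wider by 11.11 - 7.46 = 3.65.
Higher confidence requires a wider interval.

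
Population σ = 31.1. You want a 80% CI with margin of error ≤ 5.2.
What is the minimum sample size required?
n ≥ 59

For margin E ≤ 5.2:
n ≥ (z* · σ / E)²
n ≥ (1.282 · 31.1 / 5.2)²
n ≥ 58.79

Minimum n = 59 (rounding up)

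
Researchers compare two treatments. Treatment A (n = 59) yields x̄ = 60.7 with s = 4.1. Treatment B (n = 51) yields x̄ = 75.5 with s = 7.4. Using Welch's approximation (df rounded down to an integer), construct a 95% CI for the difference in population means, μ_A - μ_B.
(-17.12, -12.48)

Difference: x̄₁ - x̄₂ = -14.80
SE = √(s₁²/n₁ + s₂²/n₂) = √(4.1²/59 + 7.4²/51) = 1.1656
df = 75.47 → 75 (Welch–Satterthwaite, rounded down)
t* = 1.992

CI: -14.80 ± 1.992 · 1.1656 = -14.80 ± 2.32 = (-17.12, -12.48)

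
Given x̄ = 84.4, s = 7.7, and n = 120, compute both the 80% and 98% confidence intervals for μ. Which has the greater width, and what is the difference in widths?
98% CI is wider by 1.50

df = 119
80% CI: t* = 1.289, (83.49, 85.31), width = 2 · t* · s/√n = 1.81
98% CI: t* = 2.358, (82.74, 86.06), width = 2 · t* · s/√n = 3.31

The 98% CI is wider by 3.31 - 1.81 = 1.50.
Higher confidence requires a wider interval.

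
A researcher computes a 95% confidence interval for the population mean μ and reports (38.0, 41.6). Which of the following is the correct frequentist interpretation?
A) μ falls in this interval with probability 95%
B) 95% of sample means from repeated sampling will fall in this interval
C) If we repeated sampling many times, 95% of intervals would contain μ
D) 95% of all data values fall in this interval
C

A) Wrong — μ is fixed; the randomness lives in the interval, not in μ.
B) Wrong — coverage applies to intervals containing μ, not to future x̄ values.
C) Correct — this is the frequentist long-run coverage interpretation.
D) Wrong — a CI is about the parameter μ, not individual data values.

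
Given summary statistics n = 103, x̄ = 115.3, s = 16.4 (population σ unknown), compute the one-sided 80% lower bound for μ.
μ ≥ 113.93

Lower bound (one-sided):
t* = 0.845 (one-sided for 80%)
Lower bound = x̄ - t* · s/√n = 115.3 - 0.845 · 16.4/√103 = 113.93

We are 80% confident that μ ≥ 113.93.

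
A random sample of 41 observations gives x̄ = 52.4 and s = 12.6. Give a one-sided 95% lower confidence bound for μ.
μ ≥ 49.09

Lower bound (one-sided):
t* = 1.684 (one-sided for 95%)
Lower bound = x̄ - t* · s/√n = 52.4 - 1.684 · 12.6/√41 = 49.09

We are 95% confident that μ ≥ 49.09.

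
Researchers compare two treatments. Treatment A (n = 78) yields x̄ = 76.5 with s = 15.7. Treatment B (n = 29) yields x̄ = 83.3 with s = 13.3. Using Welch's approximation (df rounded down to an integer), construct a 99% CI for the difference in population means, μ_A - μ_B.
(-14.90, 1.30)

Difference: x̄₁ - x̄₂ = -6.80
SE = √(s₁²/n₁ + s₂²/n₂) = √(15.7²/78 + 13.3²/29) = 3.0430
df = 58.79 → 58 (Welch–Satterthwaite, rounded down)
t* = 2.663

CI: -6.80 ± 2.663 · 3.0430 = -6.80 ± 8.10 = (-14.90, 1.30)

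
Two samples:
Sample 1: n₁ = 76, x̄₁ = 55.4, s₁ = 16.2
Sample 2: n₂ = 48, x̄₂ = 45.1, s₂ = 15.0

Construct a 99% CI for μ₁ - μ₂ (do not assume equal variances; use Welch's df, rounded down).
(2.82, 17.78)

Difference: x̄₁ - x̄₂ = 10.30
SE = √(s₁²/n₁ + s₂²/n₂) = √(16.2²/76 + 15.0²/48) = 2.8532
df = 105.78 → 105 (Welch–Satterthwaite, rounded down)
t* = 2.623

CI: 10.30 ± 2.623 · 2.8532 = 10.30 ± 7.48 = (2.82, 17.78)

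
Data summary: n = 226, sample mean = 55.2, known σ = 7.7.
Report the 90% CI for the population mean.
(54.36, 56.04)

z-interval (σ known):
z* = 1.645 for 90% confidence

Margin of error = z* · σ/√n = 1.645 · 7.7/√226 = 0.84

CI: (55.2 - 0.84, 55.2 + 0.84) = (54.36, 56.04)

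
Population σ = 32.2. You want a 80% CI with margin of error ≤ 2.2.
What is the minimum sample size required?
n ≥ 353

For margin E ≤ 2.2:
n ≥ (z* · σ / E)²
n ≥ (1.282 · 32.2 / 2.2)²
n ≥ 352.08

Minimum n = 353 (rounding up)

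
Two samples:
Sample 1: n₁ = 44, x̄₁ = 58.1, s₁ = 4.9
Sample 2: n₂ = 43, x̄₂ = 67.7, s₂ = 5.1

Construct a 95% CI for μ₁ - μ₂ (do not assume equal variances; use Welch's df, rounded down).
(-11.73, -7.47)

Difference: x̄₁ - x̄₂ = -9.60
SE = √(s₁²/n₁ + s₂²/n₂) = √(4.9²/44 + 5.1²/43) = 1.0726
df = 84.66 → 84 (Welch–Satterthwaite, rounded down)
t* = 1.989

CI: -9.60 ± 1.989 · 1.0726 = -9.60 ± 2.13 = (-11.73, -7.47)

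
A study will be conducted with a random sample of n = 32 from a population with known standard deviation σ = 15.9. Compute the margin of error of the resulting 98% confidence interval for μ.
Margin of error = 6.54

Margin of error = z* · σ/√n
= 2.326 · 15.9/√32
= 2.326 · 15.9/5.6569
= 6.54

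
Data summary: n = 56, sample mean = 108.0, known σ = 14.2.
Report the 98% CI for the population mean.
(103.59, 112.41)

z-interval (σ known):
z* = 2.326 for 98% confidence

Margin of error = z* · σ/√n = 2.326 · 14.2/√56 = 4.41

CI: (108.0 - 4.41, 108.0 + 4.41) = (103.59, 112.41)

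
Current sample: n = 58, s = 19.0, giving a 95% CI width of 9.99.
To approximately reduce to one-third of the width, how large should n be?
n ≈ 522

CI width ∝ 1/√n
To reduce width by factor 3, need √n to grow by 3 → need 3² = 9 times as many samples.

Current: n = 58, width = 9.99
New: n = 522, width ≈ 3.27

Width reduced by factor of 9.99/3.27 = 3.06.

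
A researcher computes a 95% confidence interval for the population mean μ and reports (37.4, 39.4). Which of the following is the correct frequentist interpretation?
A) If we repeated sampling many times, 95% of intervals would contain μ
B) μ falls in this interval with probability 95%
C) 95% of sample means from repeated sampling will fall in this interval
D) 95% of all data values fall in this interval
A

A) Correct — this is the frequentist long-run coverage interpretation.
B) Wrong — μ is fixed; the randomness lives in the interval, not in μ.
C) Wrong — coverage applies to intervals containing μ, not to future x̄ values.
D) Wrong — a CI is about the parameter μ, not individual data values.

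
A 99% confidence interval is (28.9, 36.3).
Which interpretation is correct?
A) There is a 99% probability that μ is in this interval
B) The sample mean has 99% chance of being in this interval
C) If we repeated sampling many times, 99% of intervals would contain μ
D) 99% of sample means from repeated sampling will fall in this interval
C

A) Wrong — μ is fixed; the randomness lives in the interval, not in μ.
B) Wrong — x̄ is observed and sits in the interval by construction.
C) Correct — this is the frequentist long-run coverage interpretation.
D) Wrong — coverage applies to intervals containing μ, not to future x̄ values.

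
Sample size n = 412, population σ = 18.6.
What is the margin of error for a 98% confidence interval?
Margin of error = 2.13

Margin of error = z* · σ/√n
= 2.326 · 18.6/√412
= 2.326 · 18.6/20.2978
= 2.13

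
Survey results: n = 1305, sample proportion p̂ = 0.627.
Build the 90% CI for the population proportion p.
(0.605, 0.649)

Proportion CI:
SE = √(p̂(1-p̂)/n) = √(0.627 · 0.373 / 1305) = 0.01339

z* = 1.645
Margin = z* · SE = 1.645 · 0.01339 = 0.0220

CI: 0.627 ± 0.0220 = (0.605, 0.649)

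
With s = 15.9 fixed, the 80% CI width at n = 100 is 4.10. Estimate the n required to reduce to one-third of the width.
n ≈ 900

CI width ∝ 1/√n
To reduce width by factor 3, need √n to grow by 3 → need 3² = 9 times as many samples.

Current: n = 100, width = 4.10
New: n = 900, width ≈ 1.36

Width reduced by factor of 4.10/1.36 = 3.01.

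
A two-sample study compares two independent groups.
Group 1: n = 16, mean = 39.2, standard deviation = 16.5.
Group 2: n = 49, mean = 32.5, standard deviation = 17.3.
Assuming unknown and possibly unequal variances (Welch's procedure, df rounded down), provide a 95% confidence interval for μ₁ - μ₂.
(-3.19, 16.59)

Difference: x̄₁ - x̄₂ = 6.70
SE = √(s₁²/n₁ + s₂²/n₂) = √(16.5²/16 + 17.3²/49) = 4.8087
df = 26.63 → 26 (Welch–Satterthwaite, rounded down)
t* = 2.056

CI: 6.70 ± 2.056 · 4.8087 = 6.70 ± 9.89 = (-3.19, 16.59)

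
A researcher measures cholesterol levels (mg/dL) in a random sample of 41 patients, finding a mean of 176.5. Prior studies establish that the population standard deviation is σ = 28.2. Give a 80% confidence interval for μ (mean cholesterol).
(170.85, 182.15)

z-interval (σ known):
z* = 1.282 for 80% confidence

Margin of error = z* · σ/√n = 1.282 · 28.2/√41 = 5.65

CI: (176.5 - 5.65, 176.5 + 5.65) = (170.85, 182.15)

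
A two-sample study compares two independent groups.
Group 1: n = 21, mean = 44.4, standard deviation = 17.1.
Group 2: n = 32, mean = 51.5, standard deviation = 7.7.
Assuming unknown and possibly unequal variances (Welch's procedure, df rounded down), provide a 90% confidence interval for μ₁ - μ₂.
(-13.88, -0.32)

Difference: x̄₁ - x̄₂ = -7.10
SE = √(s₁²/n₁ + s₂²/n₂) = √(17.1²/21 + 7.7²/32) = 3.9720
df = 25.39 → 25 (Welch–Satterthwaite, rounded down)
t* = 1.708

CI: -7.10 ± 1.708 · 3.9720 = -7.10 ± 6.78 = (-13.88, -0.32)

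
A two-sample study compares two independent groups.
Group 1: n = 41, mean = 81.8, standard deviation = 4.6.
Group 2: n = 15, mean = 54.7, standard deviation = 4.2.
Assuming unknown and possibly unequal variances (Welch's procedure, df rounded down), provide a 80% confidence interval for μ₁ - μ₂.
(25.39, 28.81)

Difference: x̄₁ - x̄₂ = 27.10
SE = √(s₁²/n₁ + s₂²/n₂) = √(4.6²/41 + 4.2²/15) = 1.3008
df = 27.15 → 27 (Welch–Satterthwaite, rounded down)
t* = 1.314

CI: 27.10 ± 1.314 · 1.3008 = 27.10 ± 1.71 = (25.39, 28.81)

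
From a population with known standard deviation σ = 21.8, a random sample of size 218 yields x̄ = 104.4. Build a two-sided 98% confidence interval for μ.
(100.97, 107.83)

z-interval (σ known):
z* = 2.326 for 98% confidence

Margin of error = z* · σ/√n = 2.326 · 21.8/√218 = 3.43

CI: (104.4 - 3.43, 104.4 + 3.43) = (100.97, 107.83)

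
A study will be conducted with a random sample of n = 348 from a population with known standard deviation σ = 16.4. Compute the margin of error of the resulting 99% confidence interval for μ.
Margin of error = 2.26

Margin of error = z* · σ/√n
= 2.576 · 16.4/√348
= 2.576 · 16.4/18.6548
= 2.26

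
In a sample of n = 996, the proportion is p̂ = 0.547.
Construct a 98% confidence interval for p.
(0.510, 0.584)

Proportion CI:
SE = √(p̂(1-p̂)/n) = √(0.547 · 0.453 / 996) = 0.01577

z* = 2.326
Margin = z* · SE = 2.326 · 0.01577 = 0.0367

CI: 0.547 ± 0.0367 = (0.510, 0.584)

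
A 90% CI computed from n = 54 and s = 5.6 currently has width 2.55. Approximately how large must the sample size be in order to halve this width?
n ≈ 216

CI width ∝ 1/√n
To reduce width by factor 2, need √n to grow by 2 → need 2² = 4 times as many samples.

Current: n = 54, width = 2.55
New: n = 216, width ≈ 1.26

Width reduced by factor of 2.55/1.26 = 2.02.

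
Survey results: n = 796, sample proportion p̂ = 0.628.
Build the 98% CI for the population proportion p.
(0.588, 0.668)

Proportion CI:
SE = √(p̂(1-p̂)/n) = √(0.628 · 0.372 / 796) = 0.01713

z* = 2.326
Margin = z* · SE = 2.326 · 0.01713 = 0.0398

CI: 0.628 ± 0.0398 = (0.588, 0.668)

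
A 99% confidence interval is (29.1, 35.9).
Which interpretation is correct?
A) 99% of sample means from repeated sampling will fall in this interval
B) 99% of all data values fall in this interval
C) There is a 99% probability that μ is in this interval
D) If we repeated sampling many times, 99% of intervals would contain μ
D

A) Wrong — coverage applies to intervals containing μ, not to future x̄ values.
B) Wrong — a CI is about the parameter μ, not individual data values.
C) Wrong — μ is fixed; the randomness lives in the interval, not in μ.
D) Correct — this is the frequentist long-run coverage interpretation.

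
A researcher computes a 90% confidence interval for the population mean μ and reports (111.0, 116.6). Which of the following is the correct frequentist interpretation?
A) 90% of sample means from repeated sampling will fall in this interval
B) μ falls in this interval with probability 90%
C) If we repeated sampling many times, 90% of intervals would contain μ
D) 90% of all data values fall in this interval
C

A) Wrong — coverage applies to intervals containing μ, not to future x̄ values.
B) Wrong — μ is fixed; the randomness lives in the interval, not in μ.
C) Correct — this is the frequentist long-run coverage interpretation.
D) Wrong — a CI is about the parameter μ, not individual data values.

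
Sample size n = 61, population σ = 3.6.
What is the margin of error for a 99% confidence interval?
Margin of error = 1.19

Margin of error = z* · σ/√n
= 2.576 · 3.6/√61
= 2.576 · 3.6/7.8102
= 1.19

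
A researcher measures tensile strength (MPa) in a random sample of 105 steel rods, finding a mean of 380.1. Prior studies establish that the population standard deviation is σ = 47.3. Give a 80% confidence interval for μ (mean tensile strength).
(374.18, 386.02)

z-interval (σ known):
z* = 1.282 for 80% confidence

Margin of error = z* · σ/√n = 1.282 · 47.3/√105 = 5.92

CI: (380.1 - 5.92, 380.1 + 5.92) = (374.18, 386.02)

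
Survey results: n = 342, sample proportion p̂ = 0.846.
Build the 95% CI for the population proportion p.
(0.808, 0.884)

Proportion CI:
SE = √(p̂(1-p̂)/n) = √(0.846 · 0.154 / 342) = 0.01952

z* = 1.960
Margin = z* · SE = 1.960 · 0.01952 = 0.0383

CI: 0.846 ± 0.0383 = (0.808, 0.884)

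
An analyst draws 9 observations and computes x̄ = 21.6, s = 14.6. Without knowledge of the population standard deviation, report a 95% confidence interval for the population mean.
(10.38, 32.82)

t-interval (σ unknown):
df = n - 1 = 8
t* = 2.306 for 95% confidence

Margin of error = t* · s/√n = 2.306 · 14.6/√9 = 11.22

CI: (10.38, 32.82)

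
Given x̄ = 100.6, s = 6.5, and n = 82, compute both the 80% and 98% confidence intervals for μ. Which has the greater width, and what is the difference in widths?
98% CI is wider by 1.56

df = 81
80% CI: t* = 1.292, (99.67, 101.53), width = 2 · t* · s/√n = 1.85
98% CI: t* = 2.373, (98.90, 102.30), width = 2 · t* · s/√n = 3.41

The 98% CI is wider by 3.41 - 1.85 = 1.56.
Higher confidence requires a wider interval.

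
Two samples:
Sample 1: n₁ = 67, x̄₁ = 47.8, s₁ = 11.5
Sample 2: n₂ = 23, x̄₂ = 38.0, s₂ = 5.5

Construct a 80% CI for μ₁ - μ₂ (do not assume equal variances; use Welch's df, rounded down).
(7.46, 12.14)

Difference: x̄₁ - x̄₂ = 9.80
SE = √(s₁²/n₁ + s₂²/n₂) = √(11.5²/67 + 5.5²/23) = 1.8136
df = 78.59 → 78 (Welch–Satterthwaite, rounded down)
t* = 1.292

CI: 9.80 ± 1.292 · 1.8136 = 9.80 ± 2.34 = (7.46, 12.14)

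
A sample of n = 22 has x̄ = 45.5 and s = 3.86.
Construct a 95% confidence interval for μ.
(43.79, 47.21)

t-interval (σ unknown):
df = n - 1 = 21
t* = 2.080 for 95% confidence

Margin of error = t* · s/√n = 2.080 · 3.86/√22 = 1.71

CI: (43.79, 47.21)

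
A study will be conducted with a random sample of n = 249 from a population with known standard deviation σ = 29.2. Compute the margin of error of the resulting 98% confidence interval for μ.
Margin of error = 4.30

Margin of error = z* · σ/√n
= 2.326 · 29.2/√249
= 2.326 · 29.2/15.7797
= 4.30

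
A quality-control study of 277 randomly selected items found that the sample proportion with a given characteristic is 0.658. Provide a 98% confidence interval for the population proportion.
(0.592, 0.724)

Proportion CI:
SE = √(p̂(1-p̂)/n) = √(0.658 · 0.342 / 277) = 0.02850

z* = 2.326
Margin = z* · SE = 2.326 · 0.02850 = 0.0663

CI: 0.658 ± 0.0663 = (0.592, 0.724)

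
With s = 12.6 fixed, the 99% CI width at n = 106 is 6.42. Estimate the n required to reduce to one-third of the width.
n ≈ 954

CI width ∝ 1/√n
To reduce width by factor 3, need √n to grow by 3 → need 3² = 9 times as many samples.

Current: n = 106, width = 6.42
New: n = 954, width ≈ 2.11

Width reduced by factor of 6.42/2.11 = 3.04.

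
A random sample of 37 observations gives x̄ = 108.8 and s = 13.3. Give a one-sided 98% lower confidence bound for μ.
μ ≥ 104.14

Lower bound (one-sided):
t* = 2.131 (one-sided for 98%)
Lower bound = x̄ - t* · s/√n = 108.8 - 2.131 · 13.3/√37 = 104.14

We are 98% confident that μ ≥ 104.14.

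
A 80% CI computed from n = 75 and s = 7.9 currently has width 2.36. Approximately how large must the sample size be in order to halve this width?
n ≈ 300

CI width ∝ 1/√n
To reduce width by factor 2, need √n to grow by 2 → need 2² = 4 times as many samples.

Current: n = 75, width = 2.36
New: n = 300, width ≈ 1.17

Width reduced by factor of 2.36/1.17 = 2.02.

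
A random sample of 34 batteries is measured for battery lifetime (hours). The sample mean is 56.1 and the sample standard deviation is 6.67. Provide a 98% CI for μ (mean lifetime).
(53.30, 58.90)

t-interval (σ unknown):
df = n - 1 = 33
t* = 2.445 for 98% confidence

Margin of error = t* · s/√n = 2.445 · 6.67/√34 = 2.80

CI: (53.30, 58.90)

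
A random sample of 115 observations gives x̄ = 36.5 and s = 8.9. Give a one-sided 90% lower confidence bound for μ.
μ ≥ 35.43

Lower bound (one-sided):
t* = 1.289 (one-sided for 90%)
Lower bound = x̄ - t* · s/√n = 36.5 - 1.289 · 8.9/√115 = 35.43

We are 90% confident that μ ≥ 35.43.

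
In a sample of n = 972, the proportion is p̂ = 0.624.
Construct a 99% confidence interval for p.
(0.584, 0.664)

Proportion CI:
SE = √(p̂(1-p̂)/n) = √(0.624 · 0.376 / 972) = 0.01554

z* = 2.576
Margin = z* · SE = 2.576 · 0.01554 = 0.0400

CI: 0.624 ± 0.0400 = (0.584, 0.664)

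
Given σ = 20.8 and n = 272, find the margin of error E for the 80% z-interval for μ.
Margin of error = 1.62

Margin of error = z* · σ/√n
= 1.282 · 20.8/√272
= 1.282 · 20.8/16.4924
= 1.62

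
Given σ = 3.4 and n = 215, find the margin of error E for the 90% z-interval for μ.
Margin of error = 0.38

Margin of error = z* · σ/√n
= 1.645 · 3.4/√215
= 1.645 · 3.4/14.6629
= 0.38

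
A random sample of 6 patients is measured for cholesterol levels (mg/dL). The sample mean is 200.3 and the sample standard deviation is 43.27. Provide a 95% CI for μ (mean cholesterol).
(154.88, 245.72)

t-interval (σ unknown):
df = n - 1 = 5
t* = 2.571 for 95% confidence

Margin of error = t* · s/√n = 2.571 · 43.27/√6 = 45.42

CI: (154.88, 245.72)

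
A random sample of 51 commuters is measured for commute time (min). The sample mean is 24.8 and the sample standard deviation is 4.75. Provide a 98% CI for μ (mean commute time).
(23.20, 26.40)

t-interval (σ unknown):
df = n - 1 = 50
t* = 2.403 for 98% confidence

Margin of error = t* · s/√n = 2.403 · 4.75/√51 = 1.60

CI: (23.20, 26.40)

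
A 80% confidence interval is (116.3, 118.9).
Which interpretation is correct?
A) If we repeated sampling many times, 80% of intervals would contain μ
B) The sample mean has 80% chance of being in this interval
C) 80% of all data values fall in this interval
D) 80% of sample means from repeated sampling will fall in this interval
A

A) Correct — this is the frequentist long-run coverage interpretation.
B) Wrong — x̄ is observed and sits in the interval by construction.
C) Wrong — a CI is about the parameter μ, not individual data values.
D) Wrong — coverage applies to intervals containing μ, not to future x̄ values.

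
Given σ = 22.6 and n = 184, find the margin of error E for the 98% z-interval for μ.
Margin of error = 3.88

Margin of error = z* · σ/√n
= 2.326 · 22.6/√184
= 2.326 · 22.6/13.5647
= 3.88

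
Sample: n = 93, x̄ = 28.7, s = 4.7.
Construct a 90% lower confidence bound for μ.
μ ≥ 28.07

Lower bound (one-sided):
t* = 1.291 (one-sided for 90%)
Lower bound = x̄ - t* · s/√n = 28.7 - 1.291 · 4.7/√93 = 28.07

We are 90% confident that μ ≥ 28.07.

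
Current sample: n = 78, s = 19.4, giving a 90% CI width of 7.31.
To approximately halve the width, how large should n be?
n ≈ 312

CI width ∝ 1/√n
To reduce width by factor 2, need √n to grow by 2 → need 2² = 4 times as many samples.

Current: n = 78, width = 7.31
New: n = 312, width ≈ 3.62

Width reduced by factor of 7.31/3.62 = 2.02.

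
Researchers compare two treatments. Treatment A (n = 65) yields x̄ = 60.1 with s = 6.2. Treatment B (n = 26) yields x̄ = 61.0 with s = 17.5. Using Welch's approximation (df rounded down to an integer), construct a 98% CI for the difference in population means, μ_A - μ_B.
(-9.60, 7.80)

Difference: x̄₁ - x̄₂ = -0.90
SE = √(s₁²/n₁ + s₂²/n₂) = √(6.2²/65 + 17.5²/26) = 3.5171
df = 27.55 → 27 (Welch–Satterthwaite, rounded down)
t* = 2.473

CI: -0.90 ± 2.473 · 3.5171 = -0.90 ± 8.70 = (-9.60, 7.80)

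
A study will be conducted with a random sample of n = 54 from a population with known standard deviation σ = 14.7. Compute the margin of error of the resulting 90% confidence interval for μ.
Margin of error = 3.29

Margin of error = z* · σ/√n
= 1.645 · 14.7/√54
= 1.645 · 14.7/7.3485
= 3.29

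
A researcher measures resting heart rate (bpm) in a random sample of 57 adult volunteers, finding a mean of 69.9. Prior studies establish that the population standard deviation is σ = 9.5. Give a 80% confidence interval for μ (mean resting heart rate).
(68.29, 71.51)

z-interval (σ known):
z* = 1.282 for 80% confidence

Margin of error = z* · σ/√n = 1.282 · 9.5/√57 = 1.61

CI: (69.9 - 1.61, 69.9 + 1.61) = (68.29, 71.51)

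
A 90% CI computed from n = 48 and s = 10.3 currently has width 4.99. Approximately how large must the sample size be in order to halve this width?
n ≈ 192

CI width ∝ 1/√n
To reduce width by factor 2, need √n to grow by 2 → need 2² = 4 times as many samples.

Current: n = 48, width = 4.99
New: n = 192, width ≈ 2.46

Width reduced by factor of 4.99/2.46 = 2.03.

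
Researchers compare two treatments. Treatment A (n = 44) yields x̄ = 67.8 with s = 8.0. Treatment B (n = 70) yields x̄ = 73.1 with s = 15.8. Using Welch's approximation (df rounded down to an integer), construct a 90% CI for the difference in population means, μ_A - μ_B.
(-9.02, -1.58)

Difference: x̄₁ - x̄₂ = -5.30
SE = √(s₁²/n₁ + s₂²/n₂) = √(8.0²/44 + 15.8²/70) = 2.2407
df = 107.95 → 107 (Welch–Satterthwaite, rounded down)
t* = 1.659

CI: -5.30 ± 1.659 · 2.2407 = -5.30 ± 3.72 = (-9.02, -1.58)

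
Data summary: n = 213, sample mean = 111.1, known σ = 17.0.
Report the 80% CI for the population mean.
(109.61, 112.59)

z-interval (σ known):
z* = 1.282 for 80% confidence

Margin of error = z* · σ/√n = 1.282 · 17.0/√213 = 1.49

CI: (111.1 - 1.49, 111.1 + 1.49) = (109.61, 112.59)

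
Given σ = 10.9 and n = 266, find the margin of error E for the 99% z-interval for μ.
Margin of error = 1.72

Margin of error = z* · σ/√n
= 2.576 · 10.9/√266
= 2.576 · 10.9/16.3095
= 1.72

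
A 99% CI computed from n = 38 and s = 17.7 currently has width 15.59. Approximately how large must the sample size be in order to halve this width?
n ≈ 152

CI width ∝ 1/√n
To reduce width by factor 2, need √n to grow by 2 → need 2² = 4 times as many samples.

Current: n = 38, width = 15.59
New: n = 152, width ≈ 7.49

Width reduced by factor of 15.59/7.49 = 2.08.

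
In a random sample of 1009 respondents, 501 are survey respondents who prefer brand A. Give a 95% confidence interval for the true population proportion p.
(0.466, 0.527)

Proportion CI:
p̂ = 501/1009 = 0.49653
SE = √(p̂(1-p̂)/n) = √(0.49653 · 0.50347 / 1009) = 0.01574

z* = 1.960
Margin = z* · SE = 1.960 · 0.01574 = 0.0309

CI: 0.49653 ± 0.0309 = (0.466, 0.527)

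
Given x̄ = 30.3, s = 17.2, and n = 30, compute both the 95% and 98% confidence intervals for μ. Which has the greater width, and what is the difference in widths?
98% CI is wider by 2.62

df = 29
95% CI: t* = 2.045, (23.88, 36.72), width = 2 · t* · s/√n = 12.84
98% CI: t* = 2.462, (22.57, 38.03), width = 2 · t* · s/√n = 15.46

The 98% CI is wider by 15.46 - 12.84 = 2.62.
Higher confidence requires a wider interval.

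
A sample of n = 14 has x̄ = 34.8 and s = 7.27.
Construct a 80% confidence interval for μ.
(32.18, 37.42)

t-interval (σ unknown):
df = n - 1 = 13
t* = 1.350 for 80% confidence

Margin of error = t* · s/√n = 1.350 · 7.27/√14 = 2.62

CI: (32.18, 37.42)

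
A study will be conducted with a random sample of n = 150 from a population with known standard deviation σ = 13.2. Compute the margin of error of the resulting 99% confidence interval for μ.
Margin of error = 2.78

Margin of error = z* · σ/√n
= 2.576 · 13.2/√150
= 2.576 · 13.2/12.2474
= 2.78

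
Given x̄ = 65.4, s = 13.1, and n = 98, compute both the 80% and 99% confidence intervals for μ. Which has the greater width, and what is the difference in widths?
99% CI is wider by 3.54

df = 97
80% CI: t* = 1.290, (63.69, 67.11), width = 2 · t* · s/√n = 3.41
99% CI: t* = 2.627, (61.92, 68.88), width = 2 · t* · s/√n = 6.95

The 99% CI is wider by 6.95 - 3.41 = 3.54.
Higher confidence requires a wider interval.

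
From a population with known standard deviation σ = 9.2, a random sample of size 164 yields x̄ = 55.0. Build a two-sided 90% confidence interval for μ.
(53.82, 56.18)

z-interval (σ known):
z* = 1.645 for 90% confidence

Margin of error = z* · σ/√n = 1.645 · 9.2/√164 = 1.18

CI: (55.0 - 1.18, 55.0 + 1.18) = (53.82, 56.18)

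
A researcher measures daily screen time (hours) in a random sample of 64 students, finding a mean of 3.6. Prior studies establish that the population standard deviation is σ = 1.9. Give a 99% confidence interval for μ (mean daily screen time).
(2.99, 4.21)

z-interval (σ known):
z* = 2.576 for 99% confidence

Margin of error = z* · σ/√n = 2.576 · 1.9/√64 = 0.61

CI: (3.6 - 0.61, 3.6 + 0.61) = (2.99, 4.21)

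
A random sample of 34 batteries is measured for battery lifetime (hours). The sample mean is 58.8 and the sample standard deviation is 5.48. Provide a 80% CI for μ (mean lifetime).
(57.57, 60.03)

t-interval (σ unknown):
df = n - 1 = 33
t* = 1.308 for 80% confidence

Margin of error = t* · s/√n = 1.308 · 5.48/√34 = 1.23

CI: (57.57, 60.03)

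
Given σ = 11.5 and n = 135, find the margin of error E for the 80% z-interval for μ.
Margin of error = 1.27

Margin of error = z* · σ/√n
= 1.282 · 11.5/√135
= 1.282 · 11.5/11.6190
= 1.27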